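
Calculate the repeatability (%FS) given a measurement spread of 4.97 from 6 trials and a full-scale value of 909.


Repeatability = (spread / full scale) * 100%.
R = (4.97 / 909) * 100
R = 0.547 %FS

0.547 %FS


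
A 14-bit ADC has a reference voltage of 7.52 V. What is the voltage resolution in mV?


The resolution (LSB) of an ADC is Vref / 2^n.
LSB = 7.52 / 2^14
LSB = 7.52 / 16384
LSB = 0.00045898 V = 0.45898438 mV

0.45898438 mV


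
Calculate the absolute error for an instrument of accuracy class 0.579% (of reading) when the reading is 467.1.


Absolute error = (accuracy% / 100) * reading.
Error = (0.579 / 100) * 467.1
Error = 0.00579 * 467.1
Error = 2.7045

2.7045


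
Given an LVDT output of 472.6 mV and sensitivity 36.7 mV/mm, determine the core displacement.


Displacement = Vout / sensitivity.
d = 472.6 / 36.7
d = 12.877 mm

12.877 mm


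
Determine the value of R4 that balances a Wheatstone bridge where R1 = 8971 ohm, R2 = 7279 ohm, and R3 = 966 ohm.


At balance: R1*R4 = R2*R3, so R4 = R2*R3/R1.
R4 = 7279 * 966 / 8971
R4 = 7031514 / 8971
R4 = 783.8 ohm

783.8 ohm


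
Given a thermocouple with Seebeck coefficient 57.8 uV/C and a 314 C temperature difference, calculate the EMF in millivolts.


The thermocouple output V = sensitivity * dT.
V = 57.8 uV/C * 314 C
V = 18149.2 uV
V = 18.149 mV

18.149 mV


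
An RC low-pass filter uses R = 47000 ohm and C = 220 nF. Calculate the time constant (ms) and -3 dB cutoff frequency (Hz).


Time constant: tau = R * C.
tau = 47000 * 2.20e-07 = 0.01034 s
tau = 10.34 ms
Cutoff frequency: fc = 1 / (2*pi*R*C).
fc = 1 / (2*pi*0.01034) = 15.39 Hz

tau = 10.34 ms, fc = 15.39 Hz


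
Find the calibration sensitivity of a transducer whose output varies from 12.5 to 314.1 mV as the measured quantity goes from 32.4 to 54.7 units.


Sensitivity = (y2 - y1) / (x2 - x1).
S = (314.1 - 12.5) / (54.7 - 32.4)
S = 301.6 / 22.3
S = 13.5247 mV/unit

13.5247 mV/unit


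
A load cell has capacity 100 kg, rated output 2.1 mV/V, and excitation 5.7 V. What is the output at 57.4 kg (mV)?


Vout = rated_output * Vex * (load / capacity).
Vout = 2.1 * 5.7 * (57.4 / 100)
Vout = 2.1 * 5.7 * 0.574
Vout = 6.871 mV

6.871 mV


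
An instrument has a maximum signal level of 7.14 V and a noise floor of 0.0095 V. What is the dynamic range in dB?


Dynamic range = 20 * log10(Vmax / Vnoise).
DR = 20 * log10(7.14 / 0.0095)
DR = 20 * log10(751.58)
DR = 57.52 dB

57.52 dB


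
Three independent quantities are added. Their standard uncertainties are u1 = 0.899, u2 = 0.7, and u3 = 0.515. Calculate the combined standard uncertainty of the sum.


For a sum of independent quantities, uc = sqrt(u1^2 + u2^2 + u3^2).
uc = sqrt(0.899^2 + 0.7^2 + 0.515^2)
uc = sqrt(0.808201 + 0.49 + 0.265225)
uc = 1.2504

1.2504


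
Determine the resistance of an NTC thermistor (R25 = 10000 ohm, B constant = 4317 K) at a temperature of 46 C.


NTC thermistor equation: Rt = R25 * exp(B * (1/T - 1/T25)).
T in Kelvin: 319.15 K, T25 = 298.15 K
1/T - 1/T25 = 1/319.15 - 1/298.15 = -0.00022069
B * (1/T - 1/T25) = 4317 * -0.00022069 = -0.9527
Rt = 10000 * exp(-0.9527) = 3856.9 ohm

3856.9 ohm


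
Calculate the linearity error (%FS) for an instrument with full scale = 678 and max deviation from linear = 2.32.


Linearity error = (max deviation / full scale) * 100%.
Linearity = (2.32 / 678) * 100
Linearity = 0.342 %FS

0.342 %FS


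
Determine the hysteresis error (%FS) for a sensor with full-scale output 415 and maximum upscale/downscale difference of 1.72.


Hysteresis = (max difference / full scale) * 100%.
H = (1.72 / 415) * 100
H = 0.414 %FS

0.414 %FS


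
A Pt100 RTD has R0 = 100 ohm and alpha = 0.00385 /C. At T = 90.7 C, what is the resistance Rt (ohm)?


The RTD equation: Rt = R0 * (1 + alpha * T).
Rt = 100 * (1 + 0.00385 * 90.7)
Rt = 100 * (1 + 0.349195)
Rt = 100 * 1.349195
Rt = 134.919 ohm

134.919 ohm


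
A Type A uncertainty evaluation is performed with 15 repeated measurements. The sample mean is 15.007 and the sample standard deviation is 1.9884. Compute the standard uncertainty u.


The standard uncertainty for Type A evaluation is u = s / sqrt(n).
u = 1.9884 / sqrt(15)
u = 1.9884 / 3.873
u = 0.5134

0.5134


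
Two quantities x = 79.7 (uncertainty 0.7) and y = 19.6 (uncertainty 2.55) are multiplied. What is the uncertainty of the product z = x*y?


For a product z = x*y, the relative uncertainty is:
uz/z = sqrt((ux/x)^2 + (uy/y)^2)
Relative uncertainties: ux/x = 0.7/79.7 = 0.008783
uy/y = 2.55/19.6 = 0.130102
z = 79.7 * 19.6 = 1562.1
uz = 1562.1 * sqrt(0.008783^2 + 0.130102^2) = 203.698

203.698


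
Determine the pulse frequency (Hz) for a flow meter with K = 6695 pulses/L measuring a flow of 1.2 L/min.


Frequency = K * Q / 60 (converting L/min to L/s).
f = 6695 * 1.2 / 60
f = 8034.0 / 60
f = 133.9 Hz

133.9 Hz


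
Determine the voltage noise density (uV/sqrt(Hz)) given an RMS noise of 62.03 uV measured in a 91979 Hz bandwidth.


Noise spectral density = Vrms / sqrt(BW).
NSD = 62.03 / sqrt(91979)
NSD = 62.03 / 303.2804
NSD = 0.2045 uV/sqrt(Hz)

0.2045 uV/sqrt(Hz)


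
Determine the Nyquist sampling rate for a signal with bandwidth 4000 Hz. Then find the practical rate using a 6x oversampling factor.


By Nyquist theorem, fs_min = 2 * fmax.
fs_min = 2 * 4000 = 8000 Hz
Practical rate = 6 * fs_min = 6 * 8000 = 48000 Hz

fs_min = 8000 Hz, fs_practical = 48000 Hz


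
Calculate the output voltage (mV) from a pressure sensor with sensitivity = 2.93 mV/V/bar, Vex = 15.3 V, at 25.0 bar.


Output = sensitivity * Vex * P.
Vout = 2.93 * 15.3 * 25.0
Vout = 44.829 * 25.0
Vout = 1120.73 mV

1120.73 mV


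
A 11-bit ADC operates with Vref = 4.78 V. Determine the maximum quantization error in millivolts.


The maximum quantization error is +/- LSB/2.
LSB = Vref / 2^n = 4.78 / 2048 = 0.00233398 V
Max error = LSB / 2 = 0.00233398 / 2 = 0.00116699 V
Max error = 1.167 mV

1.167 mV


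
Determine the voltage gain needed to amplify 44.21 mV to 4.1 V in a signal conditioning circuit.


Gain = Vout / Vin (converting to same units).
G = 4.1 V / 44.21 mV
G = 4100.0 mV / 44.21 mV
G = 92.74

92.74


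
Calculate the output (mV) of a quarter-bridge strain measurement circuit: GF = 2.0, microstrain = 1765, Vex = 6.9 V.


Quarter bridge output: Vout = (GF * epsilon * Vex) / 4.
Vout = (2.0 * 1765e-6 * 6.9) / 4
Vout = 0.024357 / 4 V
Vout = 0.00608925 V = 6.0892 mV

6.0892 mV


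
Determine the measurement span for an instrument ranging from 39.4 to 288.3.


Span = upper range - lower range.
Span = 288.3 - (39.4)
Span = 248.9

248.9


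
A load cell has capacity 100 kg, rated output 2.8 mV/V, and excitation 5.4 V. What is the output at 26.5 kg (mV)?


Vout = rated_output * Vex * (load / capacity).
Vout = 2.8 * 5.4 * (26.5 / 100)
Vout = 2.8 * 5.4 * 0.265
Vout = 4.007 mV

4.007 mV


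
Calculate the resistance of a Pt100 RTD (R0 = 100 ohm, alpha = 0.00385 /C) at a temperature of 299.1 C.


The RTD equation: Rt = R0 * (1 + alpha * T).
Rt = 100 * (1 + 0.00385 * 299.1)
Rt = 100 * (1 + 1.151535)
Rt = 100 * 2.151535
Rt = 215.154 ohm

215.154 ohm


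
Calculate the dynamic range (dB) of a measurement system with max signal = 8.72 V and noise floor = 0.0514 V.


Dynamic range = 20 * log10(Vmax / Vnoise).
DR = 20 * log10(8.72 / 0.0514)
DR = 20 * log10(169.65)
DR = 44.59 dB

44.59 dB


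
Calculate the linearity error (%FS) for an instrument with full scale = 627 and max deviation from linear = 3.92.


Linearity error = (max deviation / full scale) * 100%.
Linearity = (3.92 / 627) * 100
Linearity = 0.625 %FS

0.625 %FS


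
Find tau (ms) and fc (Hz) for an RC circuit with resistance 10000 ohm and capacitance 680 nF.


Time constant: tau = R * C.
tau = 10000 * 6.80e-07 = 0.0068 s
tau = 6.8 ms
Cutoff frequency: fc = 1 / (2*pi*R*C).
fc = 1 / (2*pi*0.0068) = 23.41 Hz

tau = 6.8 ms, fc = 23.41 Hz


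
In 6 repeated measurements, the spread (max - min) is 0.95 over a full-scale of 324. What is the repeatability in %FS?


Repeatability = (spread / full scale) * 100%.
R = (0.95 / 324) * 100
R = 0.293 %FS

0.293 %FS


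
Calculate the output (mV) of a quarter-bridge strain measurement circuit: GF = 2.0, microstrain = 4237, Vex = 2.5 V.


Quarter bridge output: Vout = (GF * epsilon * Vex) / 4.
Vout = (2.0 * 4237e-6 * 2.5) / 4
Vout = 0.021185 / 4 V
Vout = 0.00529625 V = 5.2962 mV

5.2962 mV


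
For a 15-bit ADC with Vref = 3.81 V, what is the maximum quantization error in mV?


The maximum quantization error is +/- LSB/2.
LSB = Vref / 2^n = 3.81 / 32768 = 0.00011627 V
Max error = LSB / 2 = 0.00011627 / 2 = 5.814e-05 V
Max error = 0.0581 mV

0.0581 mV


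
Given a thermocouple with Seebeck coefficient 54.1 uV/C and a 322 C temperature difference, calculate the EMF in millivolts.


The thermocouple output V = sensitivity * dT.
V = 54.1 uV/C * 322 C
V = 17420.2 uV
V = 17.42 mV

17.42 mV


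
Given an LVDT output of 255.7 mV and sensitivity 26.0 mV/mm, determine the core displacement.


Displacement = Vout / sensitivity.
d = 255.7 / 26.0
d = 9.835 mm

9.835 mm


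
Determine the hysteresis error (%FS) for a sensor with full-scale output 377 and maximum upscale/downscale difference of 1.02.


Hysteresis = (max difference / full scale) * 100%.
H = (1.02 / 377) * 100
H = 0.271 %FS

0.271 %FS


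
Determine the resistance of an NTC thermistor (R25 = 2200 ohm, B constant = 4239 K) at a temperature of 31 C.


NTC thermistor equation: Rt = R25 * exp(B * (1/T - 1/T25)).
T in Kelvin: 304.15 K, T25 = 298.15 K
1/T - 1/T25 = 1/304.15 - 1/298.15 = -6.617e-05
B * (1/T - 1/T25) = 4239 * -6.617e-05 = -0.2805
Rt = 2200 * exp(-0.2805) = 1661.9 ohm

1661.9 ohm


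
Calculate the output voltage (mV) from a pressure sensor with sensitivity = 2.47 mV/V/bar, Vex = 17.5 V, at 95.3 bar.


Output = sensitivity * Vex * P.
Vout = 2.47 * 17.5 * 95.3
Vout = 43.225 * 95.3
Vout = 4119.34 mV

4119.34 mV


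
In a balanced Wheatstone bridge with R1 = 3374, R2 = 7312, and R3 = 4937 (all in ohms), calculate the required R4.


At balance: R1*R4 = R2*R3, so R4 = R2*R3/R1.
R4 = 7312 * 4937 / 3374
R4 = 36099344 / 3374
R4 = 10699.27 ohm

10699.27 ohm


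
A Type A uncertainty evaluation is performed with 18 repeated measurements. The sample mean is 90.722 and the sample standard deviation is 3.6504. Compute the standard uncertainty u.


The standard uncertainty for Type A evaluation is u = s / sqrt(n).
u = 3.6504 / sqrt(18)
u = 3.6504 / 4.2426
u = 0.8604

0.8604


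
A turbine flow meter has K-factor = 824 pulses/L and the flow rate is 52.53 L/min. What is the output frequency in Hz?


Frequency = K * Q / 60 (converting L/min to L/s).
f = 824 * 52.53 / 60
f = 43284.72 / 60
f = 721.41 Hz

721.41 Hz


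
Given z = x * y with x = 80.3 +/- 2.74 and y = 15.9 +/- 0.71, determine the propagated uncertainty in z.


For a product z = x*y, the relative uncertainty is:
uz/z = sqrt((ux/x)^2 + (uy/y)^2)
Relative uncertainties: ux/x = 2.74/80.3 = 0.034122
uy/y = 0.71/15.9 = 0.044654
z = 80.3 * 15.9 = 1276.8
uz = 1276.8 * sqrt(0.034122^2 + 0.044654^2) = 71.753

71.753


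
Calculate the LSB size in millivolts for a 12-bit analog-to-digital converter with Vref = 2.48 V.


The resolution (LSB) of an ADC is Vref / 2^n.
LSB = 2.48 / 2^12
LSB = 2.48 / 4096
LSB = 0.00060547 V = 0.60546875 mV

0.60546875 mV


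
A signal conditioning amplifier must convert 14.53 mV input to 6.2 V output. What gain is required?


Gain = Vout / Vin (converting to same units).
G = 6.2 V / 14.53 mV
G = 6200.0 mV / 14.53 mV
G = 426.7

426.7


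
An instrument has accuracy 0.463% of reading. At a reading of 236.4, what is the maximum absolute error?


Absolute error = (accuracy% / 100) * reading.
Error = (0.463 / 100) * 236.4
Error = 0.00463 * 236.4
Error = 1.0945

1.0945


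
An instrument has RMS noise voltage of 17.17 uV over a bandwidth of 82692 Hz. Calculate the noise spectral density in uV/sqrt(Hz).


Noise spectral density = Vrms / sqrt(BW).
NSD = 17.17 / sqrt(82692)
NSD = 17.17 / 287.5622
NSD = 0.0597 uV/sqrt(Hz)

0.0597 uV/sqrt(Hz)


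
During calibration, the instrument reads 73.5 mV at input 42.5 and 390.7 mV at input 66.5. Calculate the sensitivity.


Sensitivity = (y2 - y1) / (x2 - x1).
S = (390.7 - 73.5) / (66.5 - 42.5)
S = 317.2 / 24.0
S = 13.2167 mV/unit

13.2167 mV/unit


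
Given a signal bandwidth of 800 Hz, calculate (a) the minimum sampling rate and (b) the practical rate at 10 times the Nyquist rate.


By Nyquist theorem, fs_min = 2 * fmax.
fs_min = 2 * 800 = 1600 Hz
Practical rate = 10 * fs_min = 10 * 1600 = 16000 Hz

fs_min = 1600 Hz, fs_practical = 16000 Hz


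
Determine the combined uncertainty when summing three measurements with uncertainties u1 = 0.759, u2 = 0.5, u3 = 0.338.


For a sum of independent quantities, uc = sqrt(u1^2 + u2^2 + u3^2).
uc = sqrt(0.759^2 + 0.5^2 + 0.338^2)
uc = sqrt(0.576081 + 0.25 + 0.114244)
uc = 0.9697

0.9697


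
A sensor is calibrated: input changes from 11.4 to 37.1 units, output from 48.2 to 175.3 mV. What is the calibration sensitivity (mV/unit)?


Sensitivity = (y2 - y1) / (x2 - x1).
S = (175.3 - 48.2) / (37.1 - 11.4)
S = 127.1 / 25.7
S = 4.9455 mV/unit

4.9455 mV/unit


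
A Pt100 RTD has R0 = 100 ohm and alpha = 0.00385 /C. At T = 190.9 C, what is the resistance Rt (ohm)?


The RTD equation: Rt = R0 * (1 + alpha * T).
Rt = 100 * (1 + 0.00385 * 190.9)
Rt = 100 * (1 + 0.734965)
Rt = 100 * 1.734965
Rt = 173.496 ohm

173.496 ohm


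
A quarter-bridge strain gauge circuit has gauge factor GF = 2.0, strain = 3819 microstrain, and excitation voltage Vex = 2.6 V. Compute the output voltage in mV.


Quarter bridge output: Vout = (GF * epsilon * Vex) / 4.
Vout = (2.0 * 3819e-6 * 2.6) / 4
Vout = 0.0198588 / 4 V
Vout = 0.0049647 V = 4.9647 mV

4.9647 mV


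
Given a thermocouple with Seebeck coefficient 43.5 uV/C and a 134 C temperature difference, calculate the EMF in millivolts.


The thermocouple output V = sensitivity * dT.
V = 43.5 uV/C * 134 C
V = 5829.0 uV
V = 5.829 mV

5.829 mV


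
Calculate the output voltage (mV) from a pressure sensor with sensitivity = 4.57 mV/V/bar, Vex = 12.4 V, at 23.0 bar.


Output = sensitivity * Vex * P.
Vout = 4.57 * 12.4 * 23.0
Vout = 56.668 * 23.0
Vout = 1303.36 mV

1303.36 mV


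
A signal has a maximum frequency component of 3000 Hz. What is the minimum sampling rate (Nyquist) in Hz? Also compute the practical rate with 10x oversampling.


By Nyquist theorem, fs_min = 2 * fmax.
fs_min = 2 * 3000 = 6000 Hz
Practical rate = 10 * fs_min = 10 * 6000 = 60000 Hz

fs_min = 6000 Hz, fs_practical = 60000 Hz


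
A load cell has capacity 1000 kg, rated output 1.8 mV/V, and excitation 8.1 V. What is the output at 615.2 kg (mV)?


Vout = rated_output * Vex * (load / capacity).
Vout = 1.8 * 8.1 * (615.2 / 1000)
Vout = 1.8 * 8.1 * 0.6152
Vout = 8.97 mV

8.97 mV


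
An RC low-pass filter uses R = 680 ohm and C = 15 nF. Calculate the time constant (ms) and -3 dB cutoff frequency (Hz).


Time constant: tau = R * C.
tau = 680 * 1.50e-08 = 1.02e-05 s
tau = 0.0102 ms
Cutoff frequency: fc = 1 / (2*pi*R*C).
fc = 1 / (2*pi*1.02e-05) = 15603.43 Hz

tau = 0.0102 ms, fc = 15603.43 Hz


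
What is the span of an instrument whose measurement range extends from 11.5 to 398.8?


Span = upper range - lower range.
Span = 398.8 - (11.5)
Span = 387.3

387.3


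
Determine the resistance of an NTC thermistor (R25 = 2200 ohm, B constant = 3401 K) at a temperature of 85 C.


NTC thermistor equation: Rt = R25 * exp(B * (1/T - 1/T25)).
T in Kelvin: 358.15 K, T25 = 298.15 K
1/T - 1/T25 = 1/358.15 - 1/298.15 = -0.00056189
B * (1/T - 1/T25) = 3401 * -0.00056189 = -1.911
Rt = 2200 * exp(-1.911) = 325.5 ohm

325.5 ohm


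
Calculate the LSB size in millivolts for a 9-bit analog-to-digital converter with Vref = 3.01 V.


The resolution (LSB) of an ADC is Vref / 2^n.
LSB = 3.01 / 2^9
LSB = 3.01 / 512
LSB = 0.00587891 V = 5.87890625 mV

5.87890625 mV


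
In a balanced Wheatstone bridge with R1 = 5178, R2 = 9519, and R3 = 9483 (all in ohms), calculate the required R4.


At balance: R1*R4 = R2*R3, so R4 = R2*R3/R1.
R4 = 9519 * 9483 / 5178
R4 = 90268677 / 5178
R4 = 17433.12 ohm

17433.12 ohm


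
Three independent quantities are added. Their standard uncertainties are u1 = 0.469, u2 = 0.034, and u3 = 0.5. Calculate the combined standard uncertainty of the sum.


For a sum of independent quantities, uc = sqrt(u1^2 + u2^2 + u3^2).
uc = sqrt(0.469^2 + 0.034^2 + 0.5^2)
uc = sqrt(0.219961 + 0.001156 + 0.25)
uc = 0.6864

0.6864


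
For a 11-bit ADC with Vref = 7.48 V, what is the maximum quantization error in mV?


The maximum quantization error is +/- LSB/2.
LSB = Vref / 2^n = 7.48 / 2048 = 0.00365234 V
Max error = LSB / 2 = 0.00365234 / 2 = 0.00182617 V
Max error = 1.8262 mV

1.8262 mV


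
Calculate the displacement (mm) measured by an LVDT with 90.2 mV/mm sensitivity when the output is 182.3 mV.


Displacement = Vout / sensitivity.
d = 182.3 / 90.2
d = 2.021 mm

2.021 mm


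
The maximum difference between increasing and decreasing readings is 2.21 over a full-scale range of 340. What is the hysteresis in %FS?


Hysteresis = (max difference / full scale) * 100%.
H = (2.21 / 340) * 100
H = 0.65 %FS

0.65 %FS


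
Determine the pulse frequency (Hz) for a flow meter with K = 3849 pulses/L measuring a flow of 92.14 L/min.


Frequency = K * Q / 60 (converting L/min to L/s).
f = 3849 * 92.14 / 60
f = 354646.86 / 60
f = 5910.78 Hz

5910.78 Hz


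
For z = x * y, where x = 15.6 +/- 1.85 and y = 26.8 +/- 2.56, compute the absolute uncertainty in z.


For a product z = x*y, the relative uncertainty is:
uz/z = sqrt((ux/x)^2 + (uy/y)^2)
Relative uncertainties: ux/x = 1.85/15.6 = 0.11859
uy/y = 2.56/26.8 = 0.095522
z = 15.6 * 26.8 = 418.1
uz = 418.1 * sqrt(0.11859^2 + 0.095522^2) = 63.664

63.664


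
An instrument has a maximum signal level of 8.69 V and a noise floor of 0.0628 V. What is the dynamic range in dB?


Dynamic range = 20 * log10(Vmax / Vnoise).
DR = 20 * log10(8.69 / 0.0628)
DR = 20 * log10(138.38)
DR = 42.82 dB

42.82 dB


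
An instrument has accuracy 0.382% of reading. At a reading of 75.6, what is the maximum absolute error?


Absolute error = (accuracy% / 100) * reading.
Error = (0.382 / 100) * 75.6
Error = 0.00382 * 75.6
Error = 0.2888

0.2888


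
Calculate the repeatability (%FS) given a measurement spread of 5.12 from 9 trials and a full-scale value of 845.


Repeatability = (spread / full scale) * 100%.
R = (5.12 / 845) * 100
R = 0.606 %FS

0.606 %FS


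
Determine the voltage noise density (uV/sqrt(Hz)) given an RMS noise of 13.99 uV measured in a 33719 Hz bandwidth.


Noise spectral density = Vrms / sqrt(BW).
NSD = 13.99 / sqrt(33719)
NSD = 13.99 / 183.6273
NSD = 0.0762 uV/sqrt(Hz)

0.0762 uV/sqrt(Hz)


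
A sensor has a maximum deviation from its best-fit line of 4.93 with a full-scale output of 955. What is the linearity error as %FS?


Linearity error = (max deviation / full scale) * 100%.
Linearity = (4.93 / 955) * 100
Linearity = 0.516 %FS

0.516 %FS


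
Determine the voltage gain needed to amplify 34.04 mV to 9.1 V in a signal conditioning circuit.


Gain = Vout / Vin (converting to same units).
G = 9.1 V / 34.04 mV
G = 9100.0 mV / 34.04 mV
G = 267.33

267.33


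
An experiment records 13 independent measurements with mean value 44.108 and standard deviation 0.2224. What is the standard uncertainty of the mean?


The standard uncertainty for Type A evaluation is u = s / sqrt(n).
u = 0.2224 / sqrt(13)
u = 0.2224 / 3.6056
u = 0.0617

0.0617


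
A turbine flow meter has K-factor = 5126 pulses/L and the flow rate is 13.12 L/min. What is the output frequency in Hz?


Frequency = K * Q / 60 (converting L/min to L/s).
f = 5126 * 13.12 / 60
f = 67253.12 / 60
f = 1120.89 Hz

1120.89 Hz


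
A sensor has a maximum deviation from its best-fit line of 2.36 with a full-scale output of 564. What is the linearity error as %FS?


Linearity error = (max deviation / full scale) * 100%.
Linearity = (2.36 / 564) * 100
Linearity = 0.418 %FS

0.418 %FS


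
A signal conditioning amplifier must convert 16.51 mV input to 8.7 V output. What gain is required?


Gain = Vout / Vin (converting to same units).
G = 8.7 V / 16.51 mV
G = 8700.0 mV / 16.51 mV
G = 526.95

526.95


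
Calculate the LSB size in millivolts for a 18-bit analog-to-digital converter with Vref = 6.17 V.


The resolution (LSB) of an ADC is Vref / 2^n.
LSB = 6.17 / 2^18
LSB = 6.17 / 262144
LSB = 2.354e-05 V = 0.02353668 mV

0.02353668 mV


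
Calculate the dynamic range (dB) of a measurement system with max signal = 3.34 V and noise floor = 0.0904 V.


Dynamic range = 20 * log10(Vmax / Vnoise).
DR = 20 * log10(3.34 / 0.0904)
DR = 20 * log10(36.95)
DR = 31.35 dB

31.35 dB


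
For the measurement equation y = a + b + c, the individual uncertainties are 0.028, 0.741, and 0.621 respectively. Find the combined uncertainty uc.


For a sum of independent quantities, uc = sqrt(u1^2 + u2^2 + u3^2).
uc = sqrt(0.028^2 + 0.741^2 + 0.621^2)
uc = sqrt(0.000784 + 0.549081 + 0.385641)
uc = 0.9672

0.9672


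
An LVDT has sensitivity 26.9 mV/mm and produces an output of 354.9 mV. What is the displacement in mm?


Displacement = Vout / sensitivity.
d = 354.9 / 26.9
d = 13.193 mm

13.193 mm


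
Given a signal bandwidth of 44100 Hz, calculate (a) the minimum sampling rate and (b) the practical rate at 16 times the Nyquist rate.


By Nyquist theorem, fs_min = 2 * fmax.
fs_min = 2 * 44100 = 88200 Hz
Practical rate = 16 * fs_min = 16 * 88200 = 1411200 Hz

fs_min = 88200 Hz, fs_practical = 1411200 Hz


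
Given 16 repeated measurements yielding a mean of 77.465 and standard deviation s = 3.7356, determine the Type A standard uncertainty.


The standard uncertainty for Type A evaluation is u = s / sqrt(n).
u = 3.7356 / sqrt(16)
u = 3.7356 / 4.0
u = 0.9339

0.9339


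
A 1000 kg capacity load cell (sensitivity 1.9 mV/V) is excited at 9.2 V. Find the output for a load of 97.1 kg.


Vout = rated_output * Vex * (load / capacity).
Vout = 1.9 * 9.2 * (97.1 / 1000)
Vout = 1.9 * 9.2 * 0.0971
Vout = 1.697 mV

1.697 mV


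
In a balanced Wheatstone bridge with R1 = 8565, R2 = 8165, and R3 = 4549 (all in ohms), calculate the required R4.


At balance: R1*R4 = R2*R3, so R4 = R2*R3/R1.
R4 = 8165 * 4549 / 8565
R4 = 37142585 / 8565
R4 = 4336.55 ohm

4336.55 ohm


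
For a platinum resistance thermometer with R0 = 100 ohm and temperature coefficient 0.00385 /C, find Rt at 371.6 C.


The RTD equation: Rt = R0 * (1 + alpha * T).
Rt = 100 * (1 + 0.00385 * 371.6)
Rt = 100 * (1 + 1.43066)
Rt = 100 * 2.43066
Rt = 243.066 ohm

243.066 ohm


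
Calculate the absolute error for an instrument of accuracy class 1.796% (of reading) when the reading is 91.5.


Absolute error = (accuracy% / 100) * reading.
Error = (1.796 / 100) * 91.5
Error = 0.01796 * 91.5
Error = 1.6433

1.6433


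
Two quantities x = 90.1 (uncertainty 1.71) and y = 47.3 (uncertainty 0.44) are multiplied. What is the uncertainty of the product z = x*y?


For a product z = x*y, the relative uncertainty is:
uz/z = sqrt((ux/x)^2 + (uy/y)^2)
Relative uncertainties: ux/x = 1.71/90.1 = 0.018979
uy/y = 0.44/47.3 = 0.009302
z = 90.1 * 47.3 = 4261.7
uz = 4261.7 * sqrt(0.018979^2 + 0.009302^2) = 90.076

90.076


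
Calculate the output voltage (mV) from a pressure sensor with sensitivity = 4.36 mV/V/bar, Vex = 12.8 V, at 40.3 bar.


Output = sensitivity * Vex * P.
Vout = 4.36 * 12.8 * 40.3
Vout = 55.808 * 40.3
Vout = 2249.06 mV

2249.06 mV


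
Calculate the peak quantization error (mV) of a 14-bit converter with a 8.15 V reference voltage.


The maximum quantization error is +/- LSB/2.
LSB = Vref / 2^n = 8.15 / 16384 = 0.00049744 V
Max error = LSB / 2 = 0.00049744 / 2 = 0.00024872 V
Max error = 0.2487 mV

0.2487 mV


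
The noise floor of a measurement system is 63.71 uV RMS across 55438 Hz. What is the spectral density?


Noise spectral density = Vrms / sqrt(BW).
NSD = 63.71 / sqrt(55438)
NSD = 63.71 / 235.4528
NSD = 0.2706 uV/sqrt(Hz)

0.2706 uV/sqrt(Hz)


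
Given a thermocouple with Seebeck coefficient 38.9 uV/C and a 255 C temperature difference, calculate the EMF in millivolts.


The thermocouple output V = sensitivity * dT.
V = 38.9 uV/C * 255 C
V = 9919.5 uV
V = 9.919 mV

9.919 mV


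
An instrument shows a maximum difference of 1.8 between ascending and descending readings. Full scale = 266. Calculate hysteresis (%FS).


Hysteresis = (max difference / full scale) * 100%.
H = (1.8 / 266) * 100
H = 0.677 %FS

0.677 %FS


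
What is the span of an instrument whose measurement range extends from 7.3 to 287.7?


Span = upper range - lower range.
Span = 287.7 - (7.3)
Span = 280.4

280.4


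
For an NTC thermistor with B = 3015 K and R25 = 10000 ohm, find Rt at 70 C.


NTC thermistor equation: Rt = R25 * exp(B * (1/T - 1/T25)).
T in Kelvin: 343.15 K, T25 = 298.15 K
1/T - 1/T25 = 1/343.15 - 1/298.15 = -0.00043984
B * (1/T - 1/T25) = 3015 * -0.00043984 = -1.3261
Rt = 10000 * exp(-1.3261) = 2655.1 ohm

2655.1 ohm


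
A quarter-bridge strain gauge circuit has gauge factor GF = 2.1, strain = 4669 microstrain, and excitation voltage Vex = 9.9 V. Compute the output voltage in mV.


Quarter bridge output: Vout = (GF * epsilon * Vex) / 4.
Vout = (2.1 * 4669e-6 * 9.9) / 4
Vout = 0.09706851 / 4 V
Vout = 0.02426713 V = 24.2671 mV

24.2671 mV


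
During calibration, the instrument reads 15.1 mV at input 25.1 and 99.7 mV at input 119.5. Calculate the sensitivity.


Sensitivity = (y2 - y1) / (x2 - x1).
S = (99.7 - 15.1) / (119.5 - 25.1)
S = 84.6 / 94.4
S = 0.8962 mV/unit

0.8962 mV/unit


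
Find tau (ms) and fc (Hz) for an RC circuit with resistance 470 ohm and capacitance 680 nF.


Time constant: tau = R * C.
tau = 470 * 6.80e-07 = 0.0003196 s
tau = 0.3196 ms
Cutoff frequency: fc = 1 / (2*pi*R*C).
fc = 1 / (2*pi*0.0003196) = 497.98 Hz

tau = 0.3196 ms, fc = 497.98 Hz


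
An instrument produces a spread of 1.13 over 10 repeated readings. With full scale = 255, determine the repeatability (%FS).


Repeatability = (spread / full scale) * 100%.
R = (1.13 / 255) * 100
R = 0.443 %FS

0.443 %FS


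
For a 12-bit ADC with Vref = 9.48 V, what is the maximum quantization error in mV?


The maximum quantization error is +/- LSB/2.
LSB = Vref / 2^n = 9.48 / 4096 = 0.00231445 V
Max error = LSB / 2 = 0.00231445 / 2 = 0.00115723 V
Max error = 1.1572 mV

1.1572 mV


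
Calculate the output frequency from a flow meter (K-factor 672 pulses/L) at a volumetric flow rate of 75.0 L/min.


Frequency = K * Q / 60 (converting L/min to L/s).
f = 672 * 75.0 / 60
f = 50400.0 / 60
f = 840.0 Hz

840.0 Hz


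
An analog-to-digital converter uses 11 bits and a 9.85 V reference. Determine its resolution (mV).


The resolution (LSB) of an ADC is Vref / 2^n.
LSB = 9.85 / 2^11
LSB = 9.85 / 2048
LSB = 0.00480957 V = 4.80957031 mV

4.80957031 mV


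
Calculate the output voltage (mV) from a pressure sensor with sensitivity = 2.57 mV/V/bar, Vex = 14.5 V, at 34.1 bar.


Output = sensitivity * Vex * P.
Vout = 2.57 * 14.5 * 34.1
Vout = 37.265 * 34.1
Vout = 1270.74 mV

1270.74 mV


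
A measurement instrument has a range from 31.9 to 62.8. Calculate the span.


Span = upper range - lower range.
Span = 62.8 - (31.9)
Span = 30.9

30.9


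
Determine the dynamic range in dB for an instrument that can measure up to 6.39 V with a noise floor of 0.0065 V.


Dynamic range = 20 * log10(Vmax / Vnoise).
DR = 20 * log10(6.39 / 0.0065)
DR = 20 * log10(983.08)
DR = 59.85 dB

59.85 dB


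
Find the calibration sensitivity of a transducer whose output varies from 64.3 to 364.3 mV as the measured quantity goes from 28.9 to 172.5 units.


Sensitivity = (y2 - y1) / (x2 - x1).
S = (364.3 - 64.3) / (172.5 - 28.9)
S = 300.0 / 143.6
S = 2.0891 mV/unit

2.0891 mV/unit


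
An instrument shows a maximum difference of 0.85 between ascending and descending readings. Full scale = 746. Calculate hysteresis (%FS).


Hysteresis = (max difference / full scale) * 100%.
H = (0.85 / 746) * 100
H = 0.114 %FS

0.114 %FS


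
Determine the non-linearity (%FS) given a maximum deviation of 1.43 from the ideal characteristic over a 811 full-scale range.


Linearity error = (max deviation / full scale) * 100%.
Linearity = (1.43 / 811) * 100
Linearity = 0.176 %FS

0.176 %FS


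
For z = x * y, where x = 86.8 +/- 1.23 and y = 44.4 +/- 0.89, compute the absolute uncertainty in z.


For a product z = x*y, the relative uncertainty is:
uz/z = sqrt((ux/x)^2 + (uy/y)^2)
Relative uncertainties: ux/x = 1.23/86.8 = 0.014171
uy/y = 0.89/44.4 = 0.020045
z = 86.8 * 44.4 = 3853.9
uz = 3853.9 * sqrt(0.014171^2 + 0.020045^2) = 94.606

94.606


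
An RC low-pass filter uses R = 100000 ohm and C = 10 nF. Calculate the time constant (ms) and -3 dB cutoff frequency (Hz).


Time constant: tau = R * C.
tau = 100000 * 1.00e-08 = 0.001 s
tau = 1.0 ms
Cutoff frequency: fc = 1 / (2*pi*R*C).
fc = 1 / (2*pi*0.001) = 159.15 Hz

tau = 1.0 ms, fc = 159.15 Hz


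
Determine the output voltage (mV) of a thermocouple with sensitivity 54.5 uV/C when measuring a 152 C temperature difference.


The thermocouple output V = sensitivity * dT.
V = 54.5 uV/C * 152 C
V = 8284.0 uV
V = 8.284 mV

8.284 mV


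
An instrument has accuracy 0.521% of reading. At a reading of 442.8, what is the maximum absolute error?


Absolute error = (accuracy% / 100) * reading.
Error = (0.521 / 100) * 442.8
Error = 0.00521 * 442.8
Error = 2.307

2.307


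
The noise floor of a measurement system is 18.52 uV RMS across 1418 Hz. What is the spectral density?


Noise spectral density = Vrms / sqrt(BW).
NSD = 18.52 / sqrt(1418)
NSD = 18.52 / 37.6563
NSD = 0.4918 uV/sqrt(Hz)

0.4918 uV/sqrt(Hz)


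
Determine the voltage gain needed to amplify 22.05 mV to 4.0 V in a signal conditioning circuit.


Gain = Vout / Vin (converting to same units).
G = 4.0 V / 22.05 mV
G = 4000.0 mV / 22.05 mV
G = 181.41

181.41


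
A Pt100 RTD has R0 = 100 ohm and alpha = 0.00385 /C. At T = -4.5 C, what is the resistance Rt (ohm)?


The RTD equation: Rt = R0 * (1 + alpha * T).
Rt = 100 * (1 + 0.00385 * -4.5)
Rt = 100 * (1 + -0.017325)
Rt = 100 * 0.982675
Rt = 98.267 ohm

98.267 ohm


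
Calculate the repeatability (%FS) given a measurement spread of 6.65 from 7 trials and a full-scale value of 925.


Repeatability = (spread / full scale) * 100%.
R = (6.65 / 925) * 100
R = 0.719 %FS

0.719 %FS


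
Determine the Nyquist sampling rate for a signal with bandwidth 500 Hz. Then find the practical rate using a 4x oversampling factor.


By Nyquist theorem, fs_min = 2 * fmax.
fs_min = 2 * 500 = 1000 Hz
Practical rate = 4 * fs_min = 4 * 1000 = 4000 Hz

fs_min = 1000 Hz, fs_practical = 4000 Hz


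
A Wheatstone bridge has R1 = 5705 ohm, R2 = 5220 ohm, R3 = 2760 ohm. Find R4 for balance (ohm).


At balance: R1*R4 = R2*R3, so R4 = R2*R3/R1.
R4 = 5220 * 2760 / 5705
R4 = 14407200 / 5705
R4 = 2525.36 ohm

2525.36 ohm


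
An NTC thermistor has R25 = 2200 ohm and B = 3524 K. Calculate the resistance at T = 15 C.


NTC thermistor equation: Rt = R25 * exp(B * (1/T - 1/T25)).
T in Kelvin: 288.15 K, T25 = 298.15 K
1/T - 1/T25 = 1/288.15 - 1/298.15 = 0.0001164
B * (1/T - 1/T25) = 3524 * 0.0001164 = 0.4102
Rt = 2200 * exp(0.4102) = 3315.6 ohm

3315.6 ohm


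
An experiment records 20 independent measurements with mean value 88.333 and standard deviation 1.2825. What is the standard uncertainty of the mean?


The standard uncertainty for Type A evaluation is u = s / sqrt(n).
u = 1.2825 / sqrt(20)
u = 1.2825 / 4.4721
u = 0.2868

0.2868


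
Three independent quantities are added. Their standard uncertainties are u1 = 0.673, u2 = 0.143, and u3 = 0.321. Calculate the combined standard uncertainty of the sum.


For a sum of independent quantities, uc = sqrt(u1^2 + u2^2 + u3^2).
uc = sqrt(0.673^2 + 0.143^2 + 0.321^2)
uc = sqrt(0.452929 + 0.020449 + 0.103041)
uc = 0.7592

0.7592


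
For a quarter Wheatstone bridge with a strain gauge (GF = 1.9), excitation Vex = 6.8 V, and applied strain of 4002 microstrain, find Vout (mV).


Quarter bridge output: Vout = (GF * epsilon * Vex) / 4.
Vout = (1.9 * 4002e-6 * 6.8) / 4
Vout = 0.05170584 / 4 V
Vout = 0.01292646 V = 12.9265 mV

12.9265 mV


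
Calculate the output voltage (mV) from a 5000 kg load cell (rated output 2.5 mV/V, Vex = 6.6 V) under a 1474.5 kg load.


Vout = rated_output * Vex * (load / capacity).
Vout = 2.5 * 6.6 * (1474.5 / 5000)
Vout = 2.5 * 6.6 * 0.2949
Vout = 4.866 mV

4.866 mV


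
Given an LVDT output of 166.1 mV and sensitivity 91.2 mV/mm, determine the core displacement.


Displacement = Vout / sensitivity.
d = 166.1 / 91.2
d = 1.821 mm

1.821 mm


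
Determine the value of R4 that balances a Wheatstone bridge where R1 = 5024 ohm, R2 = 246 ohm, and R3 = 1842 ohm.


At balance: R1*R4 = R2*R3, so R4 = R2*R3/R1.
R4 = 246 * 1842 / 5024
R4 = 453132 / 5024
R4 = 90.19 ohm

90.19 ohm


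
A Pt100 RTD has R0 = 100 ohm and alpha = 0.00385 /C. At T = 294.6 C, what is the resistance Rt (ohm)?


The RTD equation: Rt = R0 * (1 + alpha * T).
Rt = 100 * (1 + 0.00385 * 294.6)
Rt = 100 * (1 + 1.13421)
Rt = 100 * 2.13421
Rt = 213.421 ohm

213.421 ohm


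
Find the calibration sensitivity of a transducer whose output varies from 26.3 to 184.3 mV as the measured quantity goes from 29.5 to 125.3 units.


Sensitivity = (y2 - y1) / (x2 - x1).
S = (184.3 - 26.3) / (125.3 - 29.5)
S = 158.0 / 95.8
S = 1.6493 mV/unit

1.6493 mV/unit


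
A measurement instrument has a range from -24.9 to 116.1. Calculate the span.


Span = upper range - lower range.
Span = 116.1 - (-24.9)
Span = 141.0

141.0


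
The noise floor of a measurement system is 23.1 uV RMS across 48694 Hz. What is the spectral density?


Noise spectral density = Vrms / sqrt(BW).
NSD = 23.1 / sqrt(48694)
NSD = 23.1 / 220.6672
NSD = 0.1047 uV/sqrt(Hz)

0.1047 uV/sqrt(Hz)


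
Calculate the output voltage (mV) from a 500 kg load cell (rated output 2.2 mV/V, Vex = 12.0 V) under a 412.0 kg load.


Vout = rated_output * Vex * (load / capacity).
Vout = 2.2 * 12.0 * (412.0 / 500)
Vout = 2.2 * 12.0 * 0.824
Vout = 21.754 mV

21.754 mV


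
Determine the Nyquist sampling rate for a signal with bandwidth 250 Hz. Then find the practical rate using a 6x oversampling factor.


By Nyquist theorem, fs_min = 2 * fmax.
fs_min = 2 * 250 = 500 Hz
Practical rate = 6 * fs_min = 6 * 500 = 3000 Hz

fs_min = 500 Hz, fs_practical = 3000 Hz


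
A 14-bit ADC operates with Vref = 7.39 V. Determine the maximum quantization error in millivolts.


The maximum quantization error is +/- LSB/2.
LSB = Vref / 2^n = 7.39 / 16384 = 0.00045105 V
Max error = LSB / 2 = 0.00045105 / 2 = 0.00022552 V
Max error = 0.2255 mV

0.2255 mV


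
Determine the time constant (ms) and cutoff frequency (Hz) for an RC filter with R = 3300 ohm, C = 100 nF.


Time constant: tau = R * C.
tau = 3300 * 1.00e-07 = 0.00033 s
tau = 0.33 ms
Cutoff frequency: fc = 1 / (2*pi*R*C).
fc = 1 / (2*pi*0.00033) = 482.29 Hz

tau = 0.33 ms, fc = 482.29 Hz


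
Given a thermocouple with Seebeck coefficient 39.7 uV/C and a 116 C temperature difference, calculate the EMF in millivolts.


The thermocouple output V = sensitivity * dT.
V = 39.7 uV/C * 116 C
V = 4605.2 uV
V = 4.605 mV

4.605 mV


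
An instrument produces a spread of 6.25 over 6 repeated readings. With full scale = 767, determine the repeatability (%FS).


Repeatability = (spread / full scale) * 100%.
R = (6.25 / 767) * 100
R = 0.815 %FS

0.815 %FS


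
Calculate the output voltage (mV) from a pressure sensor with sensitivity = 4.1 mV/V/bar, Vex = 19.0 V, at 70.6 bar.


Output = sensitivity * Vex * P.
Vout = 4.1 * 19.0 * 70.6
Vout = 77.9 * 70.6
Vout = 5499.74 mV

5499.74 mV


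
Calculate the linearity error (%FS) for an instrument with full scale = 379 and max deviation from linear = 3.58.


Linearity error = (max deviation / full scale) * 100%.
Linearity = (3.58 / 379) * 100
Linearity = 0.945 %FS

0.945 %FS


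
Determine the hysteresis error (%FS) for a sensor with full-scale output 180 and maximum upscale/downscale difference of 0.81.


Hysteresis = (max difference / full scale) * 100%.
H = (0.81 / 180) * 100
H = 0.45 %FS

0.45 %FS


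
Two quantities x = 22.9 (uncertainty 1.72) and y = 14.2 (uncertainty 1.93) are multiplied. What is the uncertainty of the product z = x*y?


For a product z = x*y, the relative uncertainty is:
uz/z = sqrt((ux/x)^2 + (uy/y)^2)
Relative uncertainties: ux/x = 1.72/22.9 = 0.075109
uy/y = 1.93/14.2 = 0.135915
z = 22.9 * 14.2 = 325.2
uz = 325.2 * sqrt(0.075109^2 + 0.135915^2) = 50.497

50.497


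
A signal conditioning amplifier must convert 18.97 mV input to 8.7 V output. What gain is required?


Gain = Vout / Vin (converting to same units).
G = 8.7 V / 18.97 mV
G = 8700.0 mV / 18.97 mV
G = 458.62

458.62


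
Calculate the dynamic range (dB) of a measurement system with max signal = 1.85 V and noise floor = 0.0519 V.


Dynamic range = 20 * log10(Vmax / Vnoise).
DR = 20 * log10(1.85 / 0.0519)
DR = 20 * log10(35.65)
DR = 31.04 dB

31.04 dB


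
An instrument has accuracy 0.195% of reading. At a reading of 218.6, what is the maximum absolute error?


Absolute error = (accuracy% / 100) * reading.
Error = (0.195 / 100) * 218.6
Error = 0.00195 * 218.6
Error = 0.4263

0.4263


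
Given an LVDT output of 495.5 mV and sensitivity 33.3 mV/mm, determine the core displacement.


Displacement = Vout / sensitivity.
d = 495.5 / 33.3
d = 14.88 mm

14.88 mm


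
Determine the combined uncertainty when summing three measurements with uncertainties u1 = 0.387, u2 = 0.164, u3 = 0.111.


For a sum of independent quantities, uc = sqrt(u1^2 + u2^2 + u3^2).
uc = sqrt(0.387^2 + 0.164^2 + 0.111^2)
uc = sqrt(0.149769 + 0.026896 + 0.012321)
uc = 0.4347

0.4347


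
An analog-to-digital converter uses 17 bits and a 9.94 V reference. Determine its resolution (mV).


The resolution (LSB) of an ADC is Vref / 2^n.
LSB = 9.94 / 2^17
LSB = 9.94 / 131072
LSB = 7.584e-05 V = 0.07583618 mV

0.07583618 mV


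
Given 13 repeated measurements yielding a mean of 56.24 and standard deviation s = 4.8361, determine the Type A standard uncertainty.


The standard uncertainty for Type A evaluation is u = s / sqrt(n).
u = 4.8361 / sqrt(13)
u = 4.8361 / 3.6056
u = 1.3413

1.3413


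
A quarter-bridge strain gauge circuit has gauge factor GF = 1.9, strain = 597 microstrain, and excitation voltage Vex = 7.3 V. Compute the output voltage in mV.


Quarter bridge output: Vout = (GF * epsilon * Vex) / 4.
Vout = (1.9 * 597e-6 * 7.3) / 4
Vout = 0.00828039 / 4 V
Vout = 0.0020701 V = 2.0701 mV

2.0701 mV


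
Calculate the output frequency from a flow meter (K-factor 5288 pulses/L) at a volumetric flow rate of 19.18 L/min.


Frequency = K * Q / 60 (converting L/min to L/s).
f = 5288 * 19.18 / 60
f = 101423.84 / 60
f = 1690.4 Hz

1690.4 Hz


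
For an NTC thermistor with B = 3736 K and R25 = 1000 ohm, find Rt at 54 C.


NTC thermistor equation: Rt = R25 * exp(B * (1/T - 1/T25)).
T in Kelvin: 327.15 K, T25 = 298.15 K
1/T - 1/T25 = 1/327.15 - 1/298.15 = -0.00029731
B * (1/T - 1/T25) = 3736 * -0.00029731 = -1.1108
Rt = 1000 * exp(-1.1108) = 329.3 ohm

329.3 ohm


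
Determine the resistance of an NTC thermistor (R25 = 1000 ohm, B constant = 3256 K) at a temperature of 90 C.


NTC thermistor equation: Rt = R25 * exp(B * (1/T - 1/T25)).
T in Kelvin: 363.15 K, T25 = 298.15 K
1/T - 1/T25 = 1/363.15 - 1/298.15 = -0.00060033
B * (1/T - 1/T25) = 3256 * -0.00060033 = -1.9547
Rt = 1000 * exp(-1.9547) = 141.6 ohm

141.6 ohm
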